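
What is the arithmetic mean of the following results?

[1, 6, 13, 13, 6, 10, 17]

9.4286

Step 1: Sum all values: 1 + 6 + 13 + 13 + 6 + 10 + 17 = 66
Step 2: Count the number of values: n = 7
Step 3: Mean = sum / n = 66 / 7 = 9.4286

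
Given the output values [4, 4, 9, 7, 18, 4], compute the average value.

7.6667

Step 1: Sum all values: 4 + 4 + 9 + 7 + 18 + 4 = 46
Step 2: Count the number of values: n = 6
Step 3: Mean = sum / n = 46 / 6 = 7.6667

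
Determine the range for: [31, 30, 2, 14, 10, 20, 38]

36

Step 1: Identify the maximum value: max = 38
Step 2: Identify the minimum value: min = 2
Step 3: Range = max - min = 38 - 2 = 36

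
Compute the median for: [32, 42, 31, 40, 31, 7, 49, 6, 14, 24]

31

Step 1: Sort the data in ascending order: [6, 7, 14, 24, 31, 31, 32, 40, 42, 49]
Step 2: The number of values is n = 10.
Step 3: Since n is even, the median is the average of positions 5 and 6:
  Median = (31 + 31) / 2 = 31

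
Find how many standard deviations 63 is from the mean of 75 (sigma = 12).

-1

Step 1: Recall the z-score formula: z = (x - mu) / sigma
Step 2: Substitute values: z = (63 - 75) / 12
Step 3: z = -12 / 12 = -1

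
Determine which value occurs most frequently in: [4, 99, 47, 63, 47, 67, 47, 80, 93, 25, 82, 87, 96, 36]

47

Step 1: Count the frequency of each value:
  4: appears 1 time(s)
  25: appears 1 time(s)
  36: appears 1 time(s)
  47: appears 3 time(s)
  63: appears 1 time(s)
  67: appears 1 time(s)
  80: appears 1 time(s)
  82: appears 1 time(s)
  87: appears 1 time(s)
  93: appears 1 time(s)
  96: appears 1 time(s)
  99: appears 1 time(s)
Step 2: The value 47 appears most frequently (3 times).
Step 3: Mode = 47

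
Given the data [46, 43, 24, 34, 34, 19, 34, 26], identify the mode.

34

Step 1: Count the frequency of each value:
  19: appears 1 time(s)
  24: appears 1 time(s)
  26: appears 1 time(s)
  34: appears 3 time(s)
  43: appears 1 time(s)
  46: appears 1 time(s)
Step 2: The value 34 appears most frequently (3 times).
Step 3: Mode = 34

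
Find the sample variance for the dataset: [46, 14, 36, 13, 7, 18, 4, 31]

222.4107

Step 1: Compute the mean: (46 + 14 + 36 + 13 + 7 + 18 + 4 + 31) / 8 = 21.125
Step 2: Compute squared deviations from the mean:
  (46 - 21.125)^2 = 618.7656
  (14 - 21.125)^2 = 50.7656
  (36 - 21.125)^2 = 221.2656
  (13 - 21.125)^2 = 66.0156
  (7 - 21.125)^2 = 199.5156
  (18 - 21.125)^2 = 9.7656
  (4 - 21.125)^2 = 293.2656
  (31 - 21.125)^2 = 97.5156
Step 3: Sum of squared deviations = 1556.875
Step 4: Sample variance = 1556.875 / 7 = 222.4107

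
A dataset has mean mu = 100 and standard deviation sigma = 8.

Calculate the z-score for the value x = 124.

3

Step 1: Recall the z-score formula: z = (x - mu) / sigma
Step 2: Substitute values: z = (124 - 100) / 8
Step 3: z = 24 / 8 = 3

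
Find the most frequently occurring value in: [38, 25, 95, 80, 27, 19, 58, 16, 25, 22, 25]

25

Step 1: Count the frequency of each value:
  16: appears 1 time(s)
  19: appears 1 time(s)
  22: appears 1 time(s)
  25: appears 3 time(s)
  27: appears 1 time(s)
  38: appears 1 time(s)
  58: appears 1 time(s)
  80: appears 1 time(s)
  95: appears 1 time(s)
Step 2: The value 25 appears most frequently (3 times).
Step 3: Mode = 25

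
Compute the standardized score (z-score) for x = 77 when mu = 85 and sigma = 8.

-1

Step 1: Recall the z-score formula: z = (x - mu) / sigma
Step 2: Substitute values: z = (77 - 85) / 8
Step 3: z = -8 / 8 = -1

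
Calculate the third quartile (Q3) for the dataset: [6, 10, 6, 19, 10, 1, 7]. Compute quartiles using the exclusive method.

10

Step 1: Sort the data: [1, 6, 6, 7, 10, 10, 19]
Step 2: n = 7
Step 3: Using the exclusive quartile method:
  Q1 = 6
  Q2 (median) = 7
  Q3 = 10
  IQR = Q3 - Q1 = 10 - 6 = 4
Step 4: Q3 = 10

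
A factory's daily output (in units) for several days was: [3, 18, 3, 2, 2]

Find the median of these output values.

3

Step 1: Sort the data in ascending order: [2, 2, 3, 3, 18]
Step 2: The number of values is n = 5.
Step 3: Since n is odd, the median is the middle value at position 3: 3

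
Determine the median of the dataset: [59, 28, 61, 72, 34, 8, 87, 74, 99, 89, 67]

67

Step 1: Sort the data in ascending order: [8, 28, 34, 59, 61, 67, 72, 74, 87, 89, 99]
Step 2: The number of values is n = 11.
Step 3: Since n is odd, the median is the middle value at position 6: 67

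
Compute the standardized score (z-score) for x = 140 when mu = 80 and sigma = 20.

3

Step 1: Recall the z-score formula: z = (x - mu) / sigma
Step 2: Substitute values: z = (140 - 80) / 20
Step 3: z = 60 / 20 = 3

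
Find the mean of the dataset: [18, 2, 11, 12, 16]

11.8

Step 1: Sum all values: 18 + 2 + 11 + 12 + 16 = 59
Step 2: Count the number of values: n = 5
Step 3: Mean = sum / n = 59 / 5 = 11.8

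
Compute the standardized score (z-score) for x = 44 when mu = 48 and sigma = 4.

-1

Step 1: Recall the z-score formula: z = (x - mu) / sigma
Step 2: Substitute values: z = (44 - 48) / 4
Step 3: z = -4 / 4 = -1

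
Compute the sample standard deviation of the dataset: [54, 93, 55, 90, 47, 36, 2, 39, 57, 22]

27.7899

Step 1: Compute the mean: 49.5
Step 2: Sum of squared deviations from the mean: 6950.5
Step 3: Sample variance = 6950.5 / 9 = 772.2778
Step 4: Standard deviation = sqrt(772.2778) = 27.7899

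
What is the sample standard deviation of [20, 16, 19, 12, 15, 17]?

2.881

Step 1: Compute the mean: 16.5
Step 2: Sum of squared deviations from the mean: 41.5
Step 3: Sample variance = 41.5 / 5 = 8.3
Step 4: Standard deviation = sqrt(8.3) = 2.881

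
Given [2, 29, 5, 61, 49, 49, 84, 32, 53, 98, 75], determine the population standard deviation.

29.0699

Step 1: Compute the mean: 48.8182
Step 2: Sum of squared deviations from the mean: 9295.6364
Step 3: Population variance = 9295.6364 / 11 = 845.0579
Step 4: Standard deviation = sqrt(845.0579) = 29.0699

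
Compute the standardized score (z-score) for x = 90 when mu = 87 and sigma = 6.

0.5

Step 1: Recall the z-score formula: z = (x - mu) / sigma
Step 2: Substitute values: z = (90 - 87) / 6
Step 3: z = 3 / 6 = 0.5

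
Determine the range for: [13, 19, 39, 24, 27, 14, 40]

27

Step 1: Identify the maximum value: max = 40
Step 2: Identify the minimum value: min = 13
Step 3: Range = max - min = 40 - 13 = 27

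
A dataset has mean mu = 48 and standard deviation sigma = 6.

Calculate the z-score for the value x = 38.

-1.6667

Step 1: Recall the z-score formula: z = (x - mu) / sigma
Step 2: Substitute values: z = (38 - 48) / 6
Step 3: z = -10 / 6 = -1.6667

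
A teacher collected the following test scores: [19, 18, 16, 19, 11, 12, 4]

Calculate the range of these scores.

15

Step 1: Identify the maximum value: max = 19
Step 2: Identify the minimum value: min = 4
Step 3: Range = max - min = 19 - 4 = 15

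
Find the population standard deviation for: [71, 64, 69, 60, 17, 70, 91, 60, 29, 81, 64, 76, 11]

23.5025

Step 1: Compute the mean: 58.6923
Step 2: Sum of squared deviations from the mean: 7180.7692
Step 3: Population variance = 7180.7692 / 13 = 552.3669
Step 4: Standard deviation = sqrt(552.3669) = 23.5025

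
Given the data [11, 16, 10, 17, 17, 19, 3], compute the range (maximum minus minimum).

16

Step 1: Identify the maximum value: max = 19
Step 2: Identify the minimum value: min = 3
Step 3: Range = max - min = 19 - 3 = 16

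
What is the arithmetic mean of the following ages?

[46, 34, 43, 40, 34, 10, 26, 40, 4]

30.7778

Step 1: Sum all values: 46 + 34 + 43 + 40 + 34 + 10 + 26 + 40 + 4 = 277
Step 2: Count the number of values: n = 9
Step 3: Mean = sum / n = 277 / 9 = 30.7778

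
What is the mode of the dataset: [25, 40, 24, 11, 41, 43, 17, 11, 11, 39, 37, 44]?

11

Step 1: Count the frequency of each value:
  11: appears 3 time(s)
  17: appears 1 time(s)
  24: appears 1 time(s)
  25: appears 1 time(s)
  37: appears 1 time(s)
  39: appears 1 time(s)
  40: appears 1 time(s)
  41: appears 1 time(s)
  43: appears 1 time(s)
  44: appears 1 time(s)
Step 2: The value 11 appears most frequently (3 times).
Step 3: Mode = 11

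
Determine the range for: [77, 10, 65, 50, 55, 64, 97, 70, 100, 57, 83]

90

Step 1: Identify the maximum value: max = 100
Step 2: Identify the minimum value: min = 10
Step 3: Range = max - min = 100 - 10 = 90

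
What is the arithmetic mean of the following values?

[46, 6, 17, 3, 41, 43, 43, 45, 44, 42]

33

Step 1: Sum all values: 46 + 6 + 17 + 3 + 41 + 43 + 43 + 45 + 44 + 42 = 330
Step 2: Count the number of values: n = 10
Step 3: Mean = sum / n = 330 / 10 = 33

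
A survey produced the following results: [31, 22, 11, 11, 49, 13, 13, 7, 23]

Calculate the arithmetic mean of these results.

20

Step 1: Sum all values: 31 + 22 + 11 + 11 + 49 + 13 + 13 + 7 + 23 = 180
Step 2: Count the number of values: n = 9
Step 3: Mean = sum / n = 180 / 9 = 20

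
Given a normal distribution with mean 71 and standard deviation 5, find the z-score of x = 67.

-0.8

Step 1: Recall the z-score formula: z = (x - mu) / sigma
Step 2: Substitute values: z = (67 - 71) / 5
Step 3: z = -4 / 5 = -0.8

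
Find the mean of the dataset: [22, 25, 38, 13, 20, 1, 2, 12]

16.625

Step 1: Sum all values: 22 + 25 + 38 + 13 + 20 + 1 + 2 + 12 = 133
Step 2: Count the number of values: n = 8
Step 3: Mean = sum / n = 133 / 8 = 16.625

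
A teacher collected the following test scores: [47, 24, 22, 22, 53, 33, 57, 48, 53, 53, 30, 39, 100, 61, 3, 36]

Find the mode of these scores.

53

Step 1: Count the frequency of each value:
  3: appears 1 time(s)
  22: appears 2 time(s)
  24: appears 1 time(s)
  30: appears 1 time(s)
  33: appears 1 time(s)
  36: appears 1 time(s)
  39: appears 1 time(s)
  47: appears 1 time(s)
  48: appears 1 time(s)
  53: appears 3 time(s)
  57: appears 1 time(s)
  61: appears 1 time(s)
  100: appears 1 time(s)
Step 2: The value 53 appears most frequently (3 times).
Step 3: Mode = 53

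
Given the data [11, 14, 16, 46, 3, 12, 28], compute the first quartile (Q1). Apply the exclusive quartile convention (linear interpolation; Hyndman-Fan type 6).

11

Step 1: Sort the data: [3, 11, 12, 14, 16, 28, 46]
Step 2: n = 7
Step 3: Using the exclusive quartile method:
  Q1 = 11
  Q2 (median) = 14
  Q3 = 28
  IQR = Q3 - Q1 = 28 - 11 = 17
Step 4: Q1 = 11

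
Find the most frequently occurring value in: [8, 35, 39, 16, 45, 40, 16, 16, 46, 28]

16

Step 1: Count the frequency of each value:
  8: appears 1 time(s)
  16: appears 3 time(s)
  28: appears 1 time(s)
  35: appears 1 time(s)
  39: appears 1 time(s)
  40: appears 1 time(s)
  45: appears 1 time(s)
  46: appears 1 time(s)
Step 2: The value 16 appears most frequently (3 times).
Step 3: Mode = 16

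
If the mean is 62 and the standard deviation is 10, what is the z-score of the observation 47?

-1.5

Step 1: Recall the z-score formula: z = (x - mu) / sigma
Step 2: Substitute values: z = (47 - 62) / 10
Step 3: z = -15 / 10 = -1.5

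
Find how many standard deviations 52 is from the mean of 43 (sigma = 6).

1.5

Step 1: Recall the z-score formula: z = (x - mu) / sigma
Step 2: Substitute values: z = (52 - 43) / 6
Step 3: z = 9 / 6 = 1.5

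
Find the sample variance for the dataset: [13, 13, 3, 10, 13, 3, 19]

33.9524

Step 1: Compute the mean: (13 + 13 + 3 + 10 + 13 + 3 + 19) / 7 = 10.5714
Step 2: Compute squared deviations from the mean:
  (13 - 10.5714)^2 = 5.898
  (13 - 10.5714)^2 = 5.898
  (3 - 10.5714)^2 = 57.3265
  (10 - 10.5714)^2 = 0.3265
  (13 - 10.5714)^2 = 5.898
  (3 - 10.5714)^2 = 57.3265
  (19 - 10.5714)^2 = 71.0408
Step 3: Sum of squared deviations = 203.7143
Step 4: Sample variance = 203.7143 / 6 = 33.9524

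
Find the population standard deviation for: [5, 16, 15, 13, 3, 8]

4.9666

Step 1: Compute the mean: 10
Step 2: Sum of squared deviations from the mean: 148
Step 3: Population variance = 148 / 6 = 24.6667
Step 4: Standard deviation = sqrt(24.6667) = 4.9666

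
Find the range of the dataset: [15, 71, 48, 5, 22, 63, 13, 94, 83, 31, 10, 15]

89

Step 1: Identify the maximum value: max = 94
Step 2: Identify the minimum value: min = 5
Step 3: Range = max - min = 94 - 5 = 89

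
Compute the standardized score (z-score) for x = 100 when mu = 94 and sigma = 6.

1

Step 1: Recall the z-score formula: z = (x - mu) / sigma
Step 2: Substitute values: z = (100 - 94) / 6
Step 3: z = 6 / 6 = 1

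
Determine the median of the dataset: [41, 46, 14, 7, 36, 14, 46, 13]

25

Step 1: Sort the data in ascending order: [7, 13, 14, 14, 36, 41, 46, 46]
Step 2: The number of values is n = 8.
Step 3: Since n is even, the median is the average of positions 4 and 5:
  Median = (14 + 36) / 2 = 25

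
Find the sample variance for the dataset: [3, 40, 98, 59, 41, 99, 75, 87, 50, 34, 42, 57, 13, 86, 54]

835.981

Step 1: Compute the mean: (3 + 40 + 98 + 59 + 41 + 99 + 75 + 87 + 50 + 34 + 42 + 57 + 13 + 86 + 54) / 15 = 55.8667
Step 2: Compute squared deviations from the mean:
  (3 - 55.8667)^2 = 2794.8844
  (40 - 55.8667)^2 = 251.7511
  (98 - 55.8667)^2 = 1775.2178
  (59 - 55.8667)^2 = 9.8178
  (41 - 55.8667)^2 = 221.0178
  (99 - 55.8667)^2 = 1860.4844
  (75 - 55.8667)^2 = 366.0844
  (87 - 55.8667)^2 = 969.2844
  (50 - 55.8667)^2 = 34.4178
  (34 - 55.8667)^2 = 478.1511
  (42 - 55.8667)^2 = 192.2844
  (57 - 55.8667)^2 = 1.2844
  (13 - 55.8667)^2 = 1837.5511
  (86 - 55.8667)^2 = 908.0178
  (54 - 55.8667)^2 = 3.4844
Step 3: Sum of squared deviations = 11703.7333
Step 4: Sample variance = 11703.7333 / 14 = 835.981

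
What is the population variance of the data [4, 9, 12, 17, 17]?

24.56

Step 1: Compute the mean: (4 + 9 + 12 + 17 + 17) / 5 = 11.8
Step 2: Compute squared deviations from the mean:
  (4 - 11.8)^2 = 60.84
  (9 - 11.8)^2 = 7.84
  (12 - 11.8)^2 = 0.04
  (17 - 11.8)^2 = 27.04
  (17 - 11.8)^2 = 27.04
Step 3: Sum of squared deviations = 122.8
Step 4: Population variance = 122.8 / 5 = 24.56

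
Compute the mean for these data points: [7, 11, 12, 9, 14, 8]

10.1667

Step 1: Sum all values: 7 + 11 + 12 + 9 + 14 + 8 = 61
Step 2: Count the number of values: n = 6
Step 3: Mean = sum / n = 61 / 6 = 10.1667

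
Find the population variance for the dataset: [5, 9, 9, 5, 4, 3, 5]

4.7755

Step 1: Compute the mean: (5 + 9 + 9 + 5 + 4 + 3 + 5) / 7 = 5.7143
Step 2: Compute squared deviations from the mean:
  (5 - 5.7143)^2 = 0.5102
  (9 - 5.7143)^2 = 10.7959
  (9 - 5.7143)^2 = 10.7959
  (5 - 5.7143)^2 = 0.5102
  (4 - 5.7143)^2 = 2.9388
  (3 - 5.7143)^2 = 7.3673
  (5 - 5.7143)^2 = 0.5102
Step 3: Sum of squared deviations = 33.4286
Step 4: Population variance = 33.4286 / 7 = 4.7755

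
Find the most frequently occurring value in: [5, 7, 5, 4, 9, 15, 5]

5

Step 1: Count the frequency of each value:
  4: appears 1 time(s)
  5: appears 3 time(s)
  7: appears 1 time(s)
  9: appears 1 time(s)
  15: appears 1 time(s)
Step 2: The value 5 appears most frequently (3 times).
Step 3: Mode = 5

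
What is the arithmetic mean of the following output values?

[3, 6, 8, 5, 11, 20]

8.8333

Step 1: Sum all values: 3 + 6 + 8 + 5 + 11 + 20 = 53
Step 2: Count the number of values: n = 6
Step 3: Mean = sum / n = 53 / 6 = 8.8333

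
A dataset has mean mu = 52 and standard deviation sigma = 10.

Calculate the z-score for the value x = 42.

-1

Step 1: Recall the z-score formula: z = (x - mu) / sigma
Step 2: Substitute values: z = (42 - 52) / 10
Step 3: z = -10 / 10 = -1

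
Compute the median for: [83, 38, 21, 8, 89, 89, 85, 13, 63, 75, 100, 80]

77.5

Step 1: Sort the data in ascending order: [8, 13, 21, 38, 63, 75, 80, 83, 85, 89, 89, 100]
Step 2: The number of values is n = 12.
Step 3: Since n is even, the median is the average of positions 6 and 7:
  Median = (75 + 80) / 2 = 77.5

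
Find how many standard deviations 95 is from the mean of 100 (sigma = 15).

-0.3333

Step 1: Recall the z-score formula: z = (x - mu) / sigma
Step 2: Substitute values: z = (95 - 100) / 15
Step 3: z = -5 / 15 = -0.3333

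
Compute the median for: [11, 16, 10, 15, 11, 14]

12.5

Step 1: Sort the data in ascending order: [10, 11, 11, 14, 15, 16]
Step 2: The number of values is n = 6.
Step 3: Since n is even, the median is the average of positions 3 and 4:
  Median = (11 + 14) / 2 = 12.5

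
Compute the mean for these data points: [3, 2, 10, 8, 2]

5

Step 1: Sum all values: 3 + 2 + 10 + 8 + 2 = 25
Step 2: Count the number of values: n = 5
Step 3: Mean = sum / n = 25 / 5 = 5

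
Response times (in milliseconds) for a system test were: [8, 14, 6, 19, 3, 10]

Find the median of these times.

9

Step 1: Sort the data in ascending order: [3, 6, 8, 10, 14, 19]
Step 2: The number of values is n = 6.
Step 3: Since n is even, the median is the average of positions 3 and 4:
  Median = (8 + 10) / 2 = 9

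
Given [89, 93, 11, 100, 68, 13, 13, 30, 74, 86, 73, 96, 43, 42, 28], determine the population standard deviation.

31.8066

Step 1: Compute the mean: 57.2667
Step 2: Sum of squared deviations from the mean: 15174.9333
Step 3: Population variance = 15174.9333 / 15 = 1011.6622
Step 4: Standard deviation = sqrt(1011.6622) = 31.8066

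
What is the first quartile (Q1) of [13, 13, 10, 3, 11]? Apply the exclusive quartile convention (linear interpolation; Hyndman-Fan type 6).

6.5

Step 1: Sort the data: [3, 10, 11, 13, 13]
Step 2: n = 5
Step 3: Using the exclusive quartile method:
  Q1 = 6.5
  Q2 (median) = 11
  Q3 = 13
  IQR = Q3 - Q1 = 13 - 6.5 = 6.5
Step 4: Q1 = 6.5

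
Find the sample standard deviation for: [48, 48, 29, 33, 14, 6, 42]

16.4302

Step 1: Compute the mean: 31.4286
Step 2: Sum of squared deviations from the mean: 1619.7143
Step 3: Sample variance = 1619.7143 / 6 = 269.9524
Step 4: Standard deviation = sqrt(269.9524) = 16.4302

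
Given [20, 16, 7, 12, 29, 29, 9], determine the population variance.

69.3878

Step 1: Compute the mean: (20 + 16 + 7 + 12 + 29 + 29 + 9) / 7 = 17.4286
Step 2: Compute squared deviations from the mean:
  (20 - 17.4286)^2 = 6.6122
  (16 - 17.4286)^2 = 2.0408
  (7 - 17.4286)^2 = 108.7551
  (12 - 17.4286)^2 = 29.4694
  (29 - 17.4286)^2 = 133.898
  (29 - 17.4286)^2 = 133.898
  (9 - 17.4286)^2 = 71.0408
Step 3: Sum of squared deviations = 485.7143
Step 4: Population variance = 485.7143 / 7 = 69.3878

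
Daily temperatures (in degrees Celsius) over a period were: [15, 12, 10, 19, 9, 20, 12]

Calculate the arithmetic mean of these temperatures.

13.8571

Step 1: Sum all values: 15 + 12 + 10 + 19 + 9 + 20 + 12 = 97
Step 2: Count the number of values: n = 7
Step 3: Mean = sum / n = 97 / 7 = 13.8571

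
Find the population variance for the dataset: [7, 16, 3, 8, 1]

26.8

Step 1: Compute the mean: (7 + 16 + 3 + 8 + 1) / 5 = 7
Step 2: Compute squared deviations from the mean:
  (7 - 7)^2 = 0
  (16 - 7)^2 = 81
  (3 - 7)^2 = 16
  (8 - 7)^2 = 1
  (1 - 7)^2 = 36
Step 3: Sum of squared deviations = 134
Step 4: Population variance = 134 / 5 = 26.8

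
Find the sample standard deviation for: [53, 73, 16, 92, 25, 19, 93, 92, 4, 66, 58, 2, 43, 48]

32.1436

Step 1: Compute the mean: 48.8571
Step 2: Sum of squared deviations from the mean: 13431.7143
Step 3: Sample variance = 13431.7143 / 13 = 1033.2088
Step 4: Standard deviation = sqrt(1033.2088) = 32.1436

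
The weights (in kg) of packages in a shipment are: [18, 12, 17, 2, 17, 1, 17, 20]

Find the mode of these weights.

17

Step 1: Count the frequency of each value:
  1: appears 1 time(s)
  2: appears 1 time(s)
  12: appears 1 time(s)
  17: appears 3 time(s)
  18: appears 1 time(s)
  20: appears 1 time(s)
Step 2: The value 17 appears most frequently (3 times).
Step 3: Mode = 17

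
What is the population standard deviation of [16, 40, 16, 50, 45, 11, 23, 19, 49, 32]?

14.1877

Step 1: Compute the mean: 30.1
Step 2: Sum of squared deviations from the mean: 2012.9
Step 3: Population variance = 2012.9 / 10 = 201.29
Step 4: Standard deviation = sqrt(201.29) = 14.1877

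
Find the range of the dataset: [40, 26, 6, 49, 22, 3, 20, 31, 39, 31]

46

Step 1: Identify the maximum value: max = 49
Step 2: Identify the minimum value: min = 3
Step 3: Range = max - min = 49 - 3 = 46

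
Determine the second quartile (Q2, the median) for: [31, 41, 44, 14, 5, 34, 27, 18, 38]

31

Step 1: Sort the data: [5, 14, 18, 27, 31, 34, 38, 41, 44]
Step 2: n = 9
Step 3: Q2 is the median. Since n is odd, it is the middle value at position 5: 31
Step 4: Q2 = 31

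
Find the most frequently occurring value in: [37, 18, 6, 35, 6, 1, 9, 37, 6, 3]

6

Step 1: Count the frequency of each value:
  1: appears 1 time(s)
  3: appears 1 time(s)
  6: appears 3 time(s)
  9: appears 1 time(s)
  18: appears 1 time(s)
  35: appears 1 time(s)
  37: appears 2 time(s)
Step 2: The value 6 appears most frequently (3 times).
Step 3: Mode = 6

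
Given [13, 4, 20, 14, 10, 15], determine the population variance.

23.8889

Step 1: Compute the mean: (13 + 4 + 20 + 14 + 10 + 15) / 6 = 12.6667
Step 2: Compute squared deviations from the mean:
  (13 - 12.6667)^2 = 0.1111
  (4 - 12.6667)^2 = 75.1111
  (20 - 12.6667)^2 = 53.7778
  (14 - 12.6667)^2 = 1.7778
  (10 - 12.6667)^2 = 7.1111
  (15 - 12.6667)^2 = 5.4444
Step 3: Sum of squared deviations = 143.3333
Step 4: Population variance = 143.3333 / 6 = 23.8889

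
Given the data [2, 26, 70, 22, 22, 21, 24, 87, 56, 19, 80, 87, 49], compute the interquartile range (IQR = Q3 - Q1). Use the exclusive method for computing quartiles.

53.5

Step 1: Sort the data: [2, 19, 21, 22, 22, 24, 26, 49, 56, 70, 80, 87, 87]
Step 2: n = 13
Step 3: Using the exclusive quartile method:
  Q1 = 21.5
  Q2 (median) = 26
  Q3 = 75
  IQR = Q3 - Q1 = 75 - 21.5 = 53.5
Step 4: IQR = 53.5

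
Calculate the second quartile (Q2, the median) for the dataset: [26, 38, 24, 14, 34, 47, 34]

34

Step 1: Sort the data: [14, 24, 26, 34, 34, 38, 47]
Step 2: n = 7
Step 3: Q2 is the median. Since n is odd, it is the middle value at position 4: 34
Step 4: Q2 = 34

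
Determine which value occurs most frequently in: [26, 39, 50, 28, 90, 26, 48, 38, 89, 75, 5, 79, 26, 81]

26

Step 1: Count the frequency of each value:
  5: appears 1 time(s)
  26: appears 3 time(s)
  28: appears 1 time(s)
  38: appears 1 time(s)
  39: appears 1 time(s)
  48: appears 1 time(s)
  50: appears 1 time(s)
  75: appears 1 time(s)
  79: appears 1 time(s)
  81: appears 1 time(s)
  89: appears 1 time(s)
  90: appears 1 time(s)
Step 2: The value 26 appears most frequently (3 times).
Step 3: Mode = 26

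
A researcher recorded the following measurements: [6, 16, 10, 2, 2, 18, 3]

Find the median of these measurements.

6

Step 1: Sort the data in ascending order: [2, 2, 3, 6, 10, 16, 18]
Step 2: The number of values is n = 7.
Step 3: Since n is odd, the median is the middle value at position 4: 6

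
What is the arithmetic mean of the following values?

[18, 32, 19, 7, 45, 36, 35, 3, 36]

25.6667

Step 1: Sum all values: 18 + 32 + 19 + 7 + 45 + 36 + 35 + 3 + 36 = 231
Step 2: Count the number of values: n = 9
Step 3: Mean = sum / n = 231 / 9 = 25.6667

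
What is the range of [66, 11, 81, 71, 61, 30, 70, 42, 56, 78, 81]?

70

Step 1: Identify the maximum value: max = 81
Step 2: Identify the minimum value: min = 11
Step 3: Range = max - min = 81 - 11 = 70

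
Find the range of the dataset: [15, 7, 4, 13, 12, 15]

11

Step 1: Identify the maximum value: max = 15
Step 2: Identify the minimum value: min = 4
Step 3: Range = max - min = 15 - 4 = 11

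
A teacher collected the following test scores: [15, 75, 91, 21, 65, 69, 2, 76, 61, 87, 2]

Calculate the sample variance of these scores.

1171.4182

Step 1: Compute the mean: (15 + 75 + 91 + 21 + 65 + 69 + 2 + 76 + 61 + 87 + 2) / 11 = 51.2727
Step 2: Compute squared deviations from the mean:
  (15 - 51.2727)^2 = 1315.7107
  (75 - 51.2727)^2 = 562.9835
  (91 - 51.2727)^2 = 1578.2562
  (21 - 51.2727)^2 = 916.438
  (65 - 51.2727)^2 = 188.438
  (69 - 51.2727)^2 = 314.2562
  (2 - 51.2727)^2 = 2427.8017
  (76 - 51.2727)^2 = 611.438
  (61 - 51.2727)^2 = 94.6198
  (87 - 51.2727)^2 = 1276.438
  (2 - 51.2727)^2 = 2427.8017
Step 3: Sum of squared deviations = 11714.1818
Step 4: Sample variance = 11714.1818 / 10 = 1171.4182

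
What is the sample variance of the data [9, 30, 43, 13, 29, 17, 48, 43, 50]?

243.25

Step 1: Compute the mean: (9 + 30 + 43 + 13 + 29 + 17 + 48 + 43 + 50) / 9 = 31.3333
Step 2: Compute squared deviations from the mean:
  (9 - 31.3333)^2 = 498.7778
  (30 - 31.3333)^2 = 1.7778
  (43 - 31.3333)^2 = 136.1111
  (13 - 31.3333)^2 = 336.1111
  (29 - 31.3333)^2 = 5.4444
  (17 - 31.3333)^2 = 205.4444
  (48 - 31.3333)^2 = 277.7778
  (43 - 31.3333)^2 = 136.1111
  (50 - 31.3333)^2 = 348.4444
Step 3: Sum of squared deviations = 1946
Step 4: Sample variance = 1946 / 8 = 243.25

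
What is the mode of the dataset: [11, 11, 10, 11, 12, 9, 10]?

11

Step 1: Count the frequency of each value:
  9: appears 1 time(s)
  10: appears 2 time(s)
  11: appears 3 time(s)
  12: appears 1 time(s)
Step 2: The value 11 appears most frequently (3 times).
Step 3: Mode = 11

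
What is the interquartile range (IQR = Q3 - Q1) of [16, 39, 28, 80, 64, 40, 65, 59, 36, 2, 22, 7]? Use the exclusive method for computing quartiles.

45.25

Step 1: Sort the data: [2, 7, 16, 22, 28, 36, 39, 40, 59, 64, 65, 80]
Step 2: n = 12
Step 3: Using the exclusive quartile method:
  Q1 = 17.5
  Q2 (median) = 37.5
  Q3 = 62.75
  IQR = Q3 - Q1 = 62.75 - 17.5 = 45.25
Step 4: IQR = 45.25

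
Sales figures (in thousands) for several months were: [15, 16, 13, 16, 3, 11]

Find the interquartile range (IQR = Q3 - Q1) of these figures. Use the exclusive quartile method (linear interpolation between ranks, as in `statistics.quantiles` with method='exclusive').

7

Step 1: Sort the data: [3, 11, 13, 15, 16, 16]
Step 2: n = 6
Step 3: Using the exclusive quartile method:
  Q1 = 9
  Q2 (median) = 14
  Q3 = 16
  IQR = Q3 - Q1 = 16 - 9 = 7
Step 4: IQR = 7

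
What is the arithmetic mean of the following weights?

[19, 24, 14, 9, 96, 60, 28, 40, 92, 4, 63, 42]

40.9167

Step 1: Sum all values: 19 + 24 + 14 + 9 + 96 + 60 + 28 + 40 + 92 + 4 + 63 + 42 = 491
Step 2: Count the number of values: n = 12
Step 3: Mean = sum / n = 491 / 12 = 40.9167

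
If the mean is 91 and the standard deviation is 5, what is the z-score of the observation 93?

0.4

Step 1: Recall the z-score formula: z = (x - mu) / sigma
Step 2: Substitute values: z = (93 - 91) / 5
Step 3: z = 2 / 5 = 0.4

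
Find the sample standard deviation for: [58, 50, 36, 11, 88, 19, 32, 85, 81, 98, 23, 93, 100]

32.7811

Step 1: Compute the mean: 59.5385
Step 2: Sum of squared deviations from the mean: 12895.2308
Step 3: Sample variance = 12895.2308 / 12 = 1074.6026
Step 4: Standard deviation = sqrt(1074.6026) = 32.7811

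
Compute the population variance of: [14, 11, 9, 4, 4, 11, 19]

24.4898

Step 1: Compute the mean: (14 + 11 + 9 + 4 + 4 + 11 + 19) / 7 = 10.2857
Step 2: Compute squared deviations from the mean:
  (14 - 10.2857)^2 = 13.7959
  (11 - 10.2857)^2 = 0.5102
  (9 - 10.2857)^2 = 1.6531
  (4 - 10.2857)^2 = 39.5102
  (4 - 10.2857)^2 = 39.5102
  (11 - 10.2857)^2 = 0.5102
  (19 - 10.2857)^2 = 75.9388
Step 3: Sum of squared deviations = 171.4286
Step 4: Population variance = 171.4286 / 7 = 24.4898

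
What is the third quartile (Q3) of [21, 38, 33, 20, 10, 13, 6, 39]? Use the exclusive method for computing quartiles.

36.75

Step 1: Sort the data: [6, 10, 13, 20, 21, 33, 38, 39]
Step 2: n = 8
Step 3: Using the exclusive quartile method:
  Q1 = 10.75
  Q2 (median) = 20.5
  Q3 = 36.75
  IQR = Q3 - Q1 = 36.75 - 10.75 = 26
Step 4: Q3 = 36.75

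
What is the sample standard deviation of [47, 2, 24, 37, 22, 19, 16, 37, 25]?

13.3521

Step 1: Compute the mean: 25.4444
Step 2: Sum of squared deviations from the mean: 1426.2222
Step 3: Sample variance = 1426.2222 / 8 = 178.2778
Step 4: Standard deviation = sqrt(178.2778) = 13.3521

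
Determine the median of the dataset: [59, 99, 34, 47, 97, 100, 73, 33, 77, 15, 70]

70

Step 1: Sort the data in ascending order: [15, 33, 34, 47, 59, 70, 73, 77, 97, 99, 100]
Step 2: The number of values is n = 11.
Step 3: Since n is odd, the median is the middle value at position 6: 70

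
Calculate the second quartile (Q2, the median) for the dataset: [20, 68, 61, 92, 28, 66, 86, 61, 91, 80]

67

Step 1: Sort the data: [20, 28, 61, 61, 66, 68, 80, 86, 91, 92]
Step 2: n = 10
Step 3: Q2 is the median. Since n is even, it is the average of the values at positions 5 and 6:
  Q2 = (66 + 68) / 2 = 67
Step 4: Q2 = 67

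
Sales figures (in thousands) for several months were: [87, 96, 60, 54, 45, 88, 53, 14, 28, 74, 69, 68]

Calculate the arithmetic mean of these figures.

61.3333

Step 1: Sum all values: 87 + 96 + 60 + 54 + 45 + 88 + 53 + 14 + 28 + 74 + 69 + 68 = 736
Step 2: Count the number of values: n = 12
Step 3: Mean = sum / n = 736 / 12 = 61.3333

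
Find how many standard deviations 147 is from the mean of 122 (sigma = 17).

1.4706

Step 1: Recall the z-score formula: z = (x - mu) / sigma
Step 2: Substitute values: z = (147 - 122) / 17
Step 3: z = 25 / 17 = 1.4706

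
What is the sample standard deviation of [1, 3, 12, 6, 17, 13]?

6.2823

Step 1: Compute the mean: 8.6667
Step 2: Sum of squared deviations from the mean: 197.3333
Step 3: Sample variance = 197.3333 / 5 = 39.4667
Step 4: Standard deviation = sqrt(39.4667) = 6.2823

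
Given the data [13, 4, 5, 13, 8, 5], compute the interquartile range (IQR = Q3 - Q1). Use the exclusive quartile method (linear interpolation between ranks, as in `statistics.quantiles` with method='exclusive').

8.25

Step 1: Sort the data: [4, 5, 5, 8, 13, 13]
Step 2: n = 6
Step 3: Using the exclusive quartile method:
  Q1 = 4.75
  Q2 (median) = 6.5
  Q3 = 13
  IQR = Q3 - Q1 = 13 - 4.75 = 8.25
Step 4: IQR = 8.25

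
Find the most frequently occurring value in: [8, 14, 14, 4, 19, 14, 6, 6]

14

Step 1: Count the frequency of each value:
  4: appears 1 time(s)
  6: appears 2 time(s)
  8: appears 1 time(s)
  14: appears 3 time(s)
  19: appears 1 time(s)
Step 2: The value 14 appears most frequently (3 times).
Step 3: Mode = 14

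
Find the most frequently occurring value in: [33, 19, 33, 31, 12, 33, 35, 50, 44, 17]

33

Step 1: Count the frequency of each value:
  12: appears 1 time(s)
  17: appears 1 time(s)
  19: appears 1 time(s)
  31: appears 1 time(s)
  33: appears 3 time(s)
  35: appears 1 time(s)
  44: appears 1 time(s)
  50: appears 1 time(s)
Step 2: The value 33 appears most frequently (3 times).
Step 3: Mode = 33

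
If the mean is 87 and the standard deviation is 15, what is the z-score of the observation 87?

0

Step 1: Recall the z-score formula: z = (x - mu) / sigma
Step 2: Substitute values: z = (87 - 87) / 15
Step 3: z = 0 / 15 = 0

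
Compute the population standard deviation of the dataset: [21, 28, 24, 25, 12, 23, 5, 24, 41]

9.4412

Step 1: Compute the mean: 22.5556
Step 2: Sum of squared deviations from the mean: 802.2222
Step 3: Population variance = 802.2222 / 9 = 89.1358
Step 4: Standard deviation = sqrt(89.1358) = 9.4412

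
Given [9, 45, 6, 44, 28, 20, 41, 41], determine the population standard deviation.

14.9143

Step 1: Compute the mean: 29.25
Step 2: Sum of squared deviations from the mean: 1779.5
Step 3: Population variance = 1779.5 / 8 = 222.4375
Step 4: Standard deviation = sqrt(222.4375) = 14.9143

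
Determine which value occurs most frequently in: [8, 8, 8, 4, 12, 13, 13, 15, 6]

8

Step 1: Count the frequency of each value:
  4: appears 1 time(s)
  6: appears 1 time(s)
  8: appears 3 time(s)
  12: appears 1 time(s)
  13: appears 2 time(s)
  15: appears 1 time(s)
Step 2: The value 8 appears most frequently (3 times).
Step 3: Mode = 8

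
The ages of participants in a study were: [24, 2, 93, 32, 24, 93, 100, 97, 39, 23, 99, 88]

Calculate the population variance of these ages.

1333.25

Step 1: Compute the mean: (24 + 2 + 93 + 32 + 24 + 93 + 100 + 97 + 39 + 23 + 99 + 88) / 12 = 59.5
Step 2: Compute squared deviations from the mean:
  (24 - 59.5)^2 = 1260.25
  (2 - 59.5)^2 = 3306.25
  (93 - 59.5)^2 = 1122.25
  (32 - 59.5)^2 = 756.25
  (24 - 59.5)^2 = 1260.25
  (93 - 59.5)^2 = 1122.25
  (100 - 59.5)^2 = 1640.25
  (97 - 59.5)^2 = 1406.25
  (39 - 59.5)^2 = 420.25
  (23 - 59.5)^2 = 1332.25
  (99 - 59.5)^2 = 1560.25
  (88 - 59.5)^2 = 812.25
Step 3: Sum of squared deviations = 15999
Step 4: Population variance = 15999 / 12 = 1333.25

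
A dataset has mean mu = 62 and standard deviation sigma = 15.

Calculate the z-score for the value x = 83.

1.4

Step 1: Recall the z-score formula: z = (x - mu) / sigma
Step 2: Substitute values: z = (83 - 62) / 15
Step 3: z = 21 / 15 = 1.4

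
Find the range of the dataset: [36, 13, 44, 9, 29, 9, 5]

39

Step 1: Identify the maximum value: max = 44
Step 2: Identify the minimum value: min = 5
Step 3: Range = max - min = 44 - 5 = 39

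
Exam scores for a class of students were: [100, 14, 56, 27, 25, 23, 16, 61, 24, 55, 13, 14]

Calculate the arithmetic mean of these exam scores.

35.6667

Step 1: Sum all values: 100 + 14 + 56 + 27 + 25 + 23 + 16 + 61 + 24 + 55 + 13 + 14 = 428
Step 2: Count the number of values: n = 12
Step 3: Mean = sum / n = 428 / 12 = 35.6667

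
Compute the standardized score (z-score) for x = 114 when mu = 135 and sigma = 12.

-1.75

Step 1: Recall the z-score formula: z = (x - mu) / sigma
Step 2: Substitute values: z = (114 - 135) / 12
Step 3: z = -21 / 12 = -1.75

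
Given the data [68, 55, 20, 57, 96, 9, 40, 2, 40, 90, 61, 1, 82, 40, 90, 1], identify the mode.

40

Step 1: Count the frequency of each value:
  1: appears 2 time(s)
  2: appears 1 time(s)
  9: appears 1 time(s)
  20: appears 1 time(s)
  40: appears 3 time(s)
  55: appears 1 time(s)
  57: appears 1 time(s)
  61: appears 1 time(s)
  68: appears 1 time(s)
  82: appears 1 time(s)
  90: appears 2 time(s)
  96: appears 1 time(s)
Step 2: The value 40 appears most frequently (3 times).
Step 3: Mode = 40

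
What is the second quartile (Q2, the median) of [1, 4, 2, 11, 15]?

4

Step 1: Sort the data: [1, 2, 4, 11, 15]
Step 2: n = 5
Step 3: Q2 is the median. Since n is odd, it is the middle value at position 3: 4
Step 4: Q2 = 4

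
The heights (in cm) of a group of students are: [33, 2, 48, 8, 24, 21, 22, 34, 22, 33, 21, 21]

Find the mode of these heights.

21

Step 1: Count the frequency of each value:
  2: appears 1 time(s)
  8: appears 1 time(s)
  21: appears 3 time(s)
  22: appears 2 time(s)
  24: appears 1 time(s)
  33: appears 2 time(s)
  34: appears 1 time(s)
  48: appears 1 time(s)
Step 2: The value 21 appears most frequently (3 times).
Step 3: Mode = 21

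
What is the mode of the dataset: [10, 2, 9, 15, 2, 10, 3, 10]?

10

Step 1: Count the frequency of each value:
  2: appears 2 time(s)
  3: appears 1 time(s)
  9: appears 1 time(s)
  10: appears 3 time(s)
  15: appears 1 time(s)
Step 2: The value 10 appears most frequently (3 times).
Step 3: Mode = 10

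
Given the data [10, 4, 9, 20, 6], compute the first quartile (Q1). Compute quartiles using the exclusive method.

5

Step 1: Sort the data: [4, 6, 9, 10, 20]
Step 2: n = 5
Step 3: Using the exclusive quartile method:
  Q1 = 5
  Q2 (median) = 9
  Q3 = 15
  IQR = Q3 - Q1 = 15 - 5 = 10
Step 4: Q1 = 5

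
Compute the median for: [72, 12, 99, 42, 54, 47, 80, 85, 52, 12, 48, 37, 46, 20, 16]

47

Step 1: Sort the data in ascending order: [12, 12, 16, 20, 37, 42, 46, 47, 48, 52, 54, 72, 80, 85, 99]
Step 2: The number of values is n = 15.
Step 3: Since n is odd, the median is the middle value at position 8: 47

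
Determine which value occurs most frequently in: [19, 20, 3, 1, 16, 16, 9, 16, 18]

16

Step 1: Count the frequency of each value:
  1: appears 1 time(s)
  3: appears 1 time(s)
  9: appears 1 time(s)
  16: appears 3 time(s)
  18: appears 1 time(s)
  19: appears 1 time(s)
  20: appears 1 time(s)
Step 2: The value 16 appears most frequently (3 times).
Step 3: Mode = 16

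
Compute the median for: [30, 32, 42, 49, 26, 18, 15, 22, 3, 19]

24

Step 1: Sort the data in ascending order: [3, 15, 18, 19, 22, 26, 30, 32, 42, 49]
Step 2: The number of values is n = 10.
Step 3: Since n is even, the median is the average of positions 5 and 6:
  Median = (22 + 26) / 2 = 24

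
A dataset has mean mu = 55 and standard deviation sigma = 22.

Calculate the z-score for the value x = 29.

-1.1818

Step 1: Recall the z-score formula: z = (x - mu) / sigma
Step 2: Substitute values: z = (29 - 55) / 22
Step 3: z = -26 / 22 = -1.1818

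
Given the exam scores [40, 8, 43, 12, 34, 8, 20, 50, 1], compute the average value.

24

Step 1: Sum all values: 40 + 8 + 43 + 12 + 34 + 8 + 20 + 50 + 1 = 216
Step 2: Count the number of values: n = 9
Step 3: Mean = sum / n = 216 / 9 = 24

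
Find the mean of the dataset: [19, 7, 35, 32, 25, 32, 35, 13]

24.75

Step 1: Sum all values: 19 + 7 + 35 + 32 + 25 + 32 + 35 + 13 = 198
Step 2: Count the number of values: n = 8
Step 3: Mean = sum / n = 198 / 8 = 24.75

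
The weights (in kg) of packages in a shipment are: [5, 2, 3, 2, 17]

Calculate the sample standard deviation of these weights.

6.3797

Step 1: Compute the mean: 5.8
Step 2: Sum of squared deviations from the mean: 162.8
Step 3: Sample variance = 162.8 / 4 = 40.7
Step 4: Standard deviation = sqrt(40.7) = 6.3797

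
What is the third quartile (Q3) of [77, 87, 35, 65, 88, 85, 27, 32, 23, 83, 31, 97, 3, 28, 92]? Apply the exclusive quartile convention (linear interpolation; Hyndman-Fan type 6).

87

Step 1: Sort the data: [3, 23, 27, 28, 31, 32, 35, 65, 77, 83, 85, 87, 88, 92, 97]
Step 2: n = 15
Step 3: Using the exclusive quartile method:
  Q1 = 28
  Q2 (median) = 65
  Q3 = 87
  IQR = Q3 - Q1 = 87 - 28 = 59
Step 4: Q3 = 87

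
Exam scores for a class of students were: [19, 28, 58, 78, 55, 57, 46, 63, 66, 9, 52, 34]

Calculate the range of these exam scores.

69

Step 1: Identify the maximum value: max = 78
Step 2: Identify the minimum value: min = 9
Step 3: Range = max - min = 78 - 9 = 69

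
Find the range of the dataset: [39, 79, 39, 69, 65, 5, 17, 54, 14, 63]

74

Step 1: Identify the maximum value: max = 79
Step 2: Identify the minimum value: min = 5
Step 3: Range = max - min = 79 - 5 = 74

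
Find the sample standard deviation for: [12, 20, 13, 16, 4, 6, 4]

6.2374

Step 1: Compute the mean: 10.7143
Step 2: Sum of squared deviations from the mean: 233.4286
Step 3: Sample variance = 233.4286 / 6 = 38.9048
Step 4: Standard deviation = sqrt(38.9048) = 6.2374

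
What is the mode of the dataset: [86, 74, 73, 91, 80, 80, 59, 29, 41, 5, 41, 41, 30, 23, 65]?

41

Step 1: Count the frequency of each value:
  5: appears 1 time(s)
  23: appears 1 time(s)
  29: appears 1 time(s)
  30: appears 1 time(s)
  41: appears 3 time(s)
  59: appears 1 time(s)
  65: appears 1 time(s)
  73: appears 1 time(s)
  74: appears 1 time(s)
  80: appears 2 time(s)
  86: appears 1 time(s)
  91: appears 1 time(s)
Step 2: The value 41 appears most frequently (3 times).
Step 3: Mode = 41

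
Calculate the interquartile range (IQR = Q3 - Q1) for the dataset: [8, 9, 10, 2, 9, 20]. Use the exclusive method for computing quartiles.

6

Step 1: Sort the data: [2, 8, 9, 9, 10, 20]
Step 2: n = 6
Step 3: Using the exclusive quartile method:
  Q1 = 6.5
  Q2 (median) = 9
  Q3 = 12.5
  IQR = Q3 - Q1 = 12.5 - 6.5 = 6
Step 4: IQR = 6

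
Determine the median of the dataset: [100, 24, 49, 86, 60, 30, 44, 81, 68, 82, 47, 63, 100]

63

Step 1: Sort the data in ascending order: [24, 30, 44, 47, 49, 60, 63, 68, 81, 82, 86, 100, 100]
Step 2: The number of values is n = 13.
Step 3: Since n is odd, the median is the middle value at position 7: 63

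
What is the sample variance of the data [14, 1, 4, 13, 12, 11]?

28.5667

Step 1: Compute the mean: (14 + 1 + 4 + 13 + 12 + 11) / 6 = 9.1667
Step 2: Compute squared deviations from the mean:
  (14 - 9.1667)^2 = 23.3611
  (1 - 9.1667)^2 = 66.6944
  (4 - 9.1667)^2 = 26.6944
  (13 - 9.1667)^2 = 14.6944
  (12 - 9.1667)^2 = 8.0278
  (11 - 9.1667)^2 = 3.3611
Step 3: Sum of squared deviations = 142.8333
Step 4: Sample variance = 142.8333 / 5 = 28.5667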